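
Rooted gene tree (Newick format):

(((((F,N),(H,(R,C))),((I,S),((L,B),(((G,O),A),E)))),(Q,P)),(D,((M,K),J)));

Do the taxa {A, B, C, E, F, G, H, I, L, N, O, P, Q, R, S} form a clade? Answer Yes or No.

The most recent common ancestor of these taxa subtends ((((F,N),(H,(R,C))),((I,S),((L,B),(((G,O),A),E)))),(Q,P)).
That clade has exactly 15 tips — every listed taxon and nothing else — so the group is monophyletic.

Yes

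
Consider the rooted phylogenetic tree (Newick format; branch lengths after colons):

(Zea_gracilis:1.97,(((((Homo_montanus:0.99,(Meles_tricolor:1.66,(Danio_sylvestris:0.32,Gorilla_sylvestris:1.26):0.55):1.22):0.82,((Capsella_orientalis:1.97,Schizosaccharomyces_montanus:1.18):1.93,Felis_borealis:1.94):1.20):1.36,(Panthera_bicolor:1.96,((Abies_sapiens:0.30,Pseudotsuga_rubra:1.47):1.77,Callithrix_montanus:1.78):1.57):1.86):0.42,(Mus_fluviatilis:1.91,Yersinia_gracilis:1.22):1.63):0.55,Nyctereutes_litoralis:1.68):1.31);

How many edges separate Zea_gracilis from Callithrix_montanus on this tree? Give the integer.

7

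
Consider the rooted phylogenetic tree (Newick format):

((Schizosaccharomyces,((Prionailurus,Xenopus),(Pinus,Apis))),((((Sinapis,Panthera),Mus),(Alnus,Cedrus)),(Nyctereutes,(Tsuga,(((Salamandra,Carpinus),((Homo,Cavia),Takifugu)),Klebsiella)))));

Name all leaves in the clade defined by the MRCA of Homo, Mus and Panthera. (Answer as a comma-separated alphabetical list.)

Tracing Homo: it sits inside (Homo,Cavia).
Tracing Mus: it sits inside ((Sinapis,Panthera),Mus).
Tracing Panthera: it sits inside (Sinapis,Panthera).
The smallest clade enclosing all 3 is ((((Sinapis,Panthera),Mus),(Alnus,Cedrus)),(Nyctereutes,(Tsuga,(((Salamandra,Carpinus),((Homo,Cavia),Takifugu)),Klebsiella)))); the answer is its 13 terminal taxa in alphabetical order.

Alnus, Carpinus, Cavia, Cedrus, Homo, Klebsiella, Mus, Nyctereutes, Panthera, Salamandra, Sinapis, Takifugu, Tsuga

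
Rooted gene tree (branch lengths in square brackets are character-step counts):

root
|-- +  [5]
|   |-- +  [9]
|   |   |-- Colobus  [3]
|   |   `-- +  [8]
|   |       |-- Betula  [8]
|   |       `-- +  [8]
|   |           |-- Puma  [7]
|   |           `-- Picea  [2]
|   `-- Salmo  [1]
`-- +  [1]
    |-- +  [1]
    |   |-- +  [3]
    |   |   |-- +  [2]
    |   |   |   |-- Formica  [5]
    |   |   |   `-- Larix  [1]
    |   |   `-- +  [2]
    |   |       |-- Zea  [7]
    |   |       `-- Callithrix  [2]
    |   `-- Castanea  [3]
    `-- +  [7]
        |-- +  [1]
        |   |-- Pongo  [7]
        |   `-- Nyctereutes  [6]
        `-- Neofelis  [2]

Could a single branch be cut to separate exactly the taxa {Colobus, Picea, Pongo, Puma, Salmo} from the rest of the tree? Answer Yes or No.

No

The MRCA of the listed taxa is the root, so the smallest clade containing them is the whole tree.
That clade also contains Betula, Callithrix, Castanea, Formica, Larix, Neofelis, Nyctereutes, Zea, which are not in the proposed group, so the group is not monophyletic.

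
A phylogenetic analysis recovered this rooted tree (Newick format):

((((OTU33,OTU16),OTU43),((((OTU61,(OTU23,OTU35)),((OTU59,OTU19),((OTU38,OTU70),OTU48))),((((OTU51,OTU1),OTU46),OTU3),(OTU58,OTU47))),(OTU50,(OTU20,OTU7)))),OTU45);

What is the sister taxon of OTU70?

OTU38

OTU70 attaches to the tree at the node subtending (OTU38,OTU70).
The other lineage descending from that same node — the sister group — is the single tip OTU38.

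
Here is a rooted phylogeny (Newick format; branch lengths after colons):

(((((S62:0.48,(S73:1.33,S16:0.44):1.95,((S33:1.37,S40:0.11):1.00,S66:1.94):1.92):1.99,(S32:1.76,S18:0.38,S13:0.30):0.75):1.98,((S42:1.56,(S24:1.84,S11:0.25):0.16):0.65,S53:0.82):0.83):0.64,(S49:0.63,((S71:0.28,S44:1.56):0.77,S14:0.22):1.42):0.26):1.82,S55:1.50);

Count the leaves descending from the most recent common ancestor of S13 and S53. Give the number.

13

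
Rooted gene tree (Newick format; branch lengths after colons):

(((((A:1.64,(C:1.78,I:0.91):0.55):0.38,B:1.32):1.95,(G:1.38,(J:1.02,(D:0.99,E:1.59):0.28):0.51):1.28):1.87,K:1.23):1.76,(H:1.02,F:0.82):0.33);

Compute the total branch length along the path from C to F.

9.44

The path runs C → … → MRCA → … → F; the MRCA is the root of the tree.
Branch lengths along that path: 1.78 + 0.55 + 0.38 + 1.95 + 1.87 + 1.76 + 0.33 + 0.82 = 9.44.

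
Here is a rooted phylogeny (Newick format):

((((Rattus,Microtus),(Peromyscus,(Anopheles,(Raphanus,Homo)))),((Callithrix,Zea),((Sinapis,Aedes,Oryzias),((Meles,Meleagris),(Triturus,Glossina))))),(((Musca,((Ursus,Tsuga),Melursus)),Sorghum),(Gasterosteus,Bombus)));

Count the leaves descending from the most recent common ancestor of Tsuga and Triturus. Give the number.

The MRCA of Tsuga and Triturus is the root, so the clade is the entire tree.
That clade contains 22 terminal taxa: Aedes, Anopheles, Bombus, Callithrix, Gasterosteus, Glossina, Homo, Meleagris, Meles, Melursus, Microtus, Musca, Oryzias, Peromyscus, Raphanus, Rattus, Sinapis, Sorghum, Triturus, Tsuga, Ursus, Zea.

22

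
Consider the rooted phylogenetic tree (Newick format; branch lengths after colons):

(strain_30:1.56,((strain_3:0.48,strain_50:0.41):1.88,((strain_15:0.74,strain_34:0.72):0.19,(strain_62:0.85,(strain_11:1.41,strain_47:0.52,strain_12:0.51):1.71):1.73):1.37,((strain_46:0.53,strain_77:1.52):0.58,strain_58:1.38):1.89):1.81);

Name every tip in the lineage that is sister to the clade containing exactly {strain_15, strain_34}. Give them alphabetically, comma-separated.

strain_11, strain_12, strain_47, strain_62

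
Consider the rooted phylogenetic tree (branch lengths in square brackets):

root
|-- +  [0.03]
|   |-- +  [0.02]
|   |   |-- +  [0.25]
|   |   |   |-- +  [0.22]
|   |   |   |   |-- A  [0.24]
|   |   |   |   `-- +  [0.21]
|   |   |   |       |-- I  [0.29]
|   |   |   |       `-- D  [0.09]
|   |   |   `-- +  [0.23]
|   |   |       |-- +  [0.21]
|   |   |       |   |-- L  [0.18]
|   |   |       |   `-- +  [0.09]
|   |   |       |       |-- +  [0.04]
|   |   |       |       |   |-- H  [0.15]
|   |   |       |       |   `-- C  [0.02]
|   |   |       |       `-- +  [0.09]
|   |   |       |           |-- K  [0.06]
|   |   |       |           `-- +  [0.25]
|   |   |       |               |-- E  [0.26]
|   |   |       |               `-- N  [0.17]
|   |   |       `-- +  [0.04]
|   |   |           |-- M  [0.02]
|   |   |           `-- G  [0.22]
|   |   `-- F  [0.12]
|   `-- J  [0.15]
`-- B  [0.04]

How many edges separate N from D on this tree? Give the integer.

9

The MRCA of N and D is the node subtending ((A,(I,D)),((L,((H,C),(K,(E,N)))),(M,G))).
From N up to that node: 6 branches. From D up to the same node: 3 branches. Total: 6 + 3 = 9.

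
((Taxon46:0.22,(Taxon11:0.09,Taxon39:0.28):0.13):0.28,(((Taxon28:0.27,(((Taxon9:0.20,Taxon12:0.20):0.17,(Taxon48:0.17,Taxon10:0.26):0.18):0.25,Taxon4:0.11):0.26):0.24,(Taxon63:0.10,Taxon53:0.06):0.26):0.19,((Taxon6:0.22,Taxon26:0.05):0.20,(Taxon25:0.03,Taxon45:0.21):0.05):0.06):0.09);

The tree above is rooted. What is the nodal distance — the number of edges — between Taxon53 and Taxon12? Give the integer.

7

The MRCA of Taxon53 and Taxon12 is the node subtending ((Taxon28,(((Taxon9,Taxon12),(Taxon48,Taxon10)),Taxon4)),(Taxon63,Taxon53)).
From Taxon53 up to that node: 2 branches. From Taxon12 up to the same node: 5 branches. Total: 2 + 5 = 7.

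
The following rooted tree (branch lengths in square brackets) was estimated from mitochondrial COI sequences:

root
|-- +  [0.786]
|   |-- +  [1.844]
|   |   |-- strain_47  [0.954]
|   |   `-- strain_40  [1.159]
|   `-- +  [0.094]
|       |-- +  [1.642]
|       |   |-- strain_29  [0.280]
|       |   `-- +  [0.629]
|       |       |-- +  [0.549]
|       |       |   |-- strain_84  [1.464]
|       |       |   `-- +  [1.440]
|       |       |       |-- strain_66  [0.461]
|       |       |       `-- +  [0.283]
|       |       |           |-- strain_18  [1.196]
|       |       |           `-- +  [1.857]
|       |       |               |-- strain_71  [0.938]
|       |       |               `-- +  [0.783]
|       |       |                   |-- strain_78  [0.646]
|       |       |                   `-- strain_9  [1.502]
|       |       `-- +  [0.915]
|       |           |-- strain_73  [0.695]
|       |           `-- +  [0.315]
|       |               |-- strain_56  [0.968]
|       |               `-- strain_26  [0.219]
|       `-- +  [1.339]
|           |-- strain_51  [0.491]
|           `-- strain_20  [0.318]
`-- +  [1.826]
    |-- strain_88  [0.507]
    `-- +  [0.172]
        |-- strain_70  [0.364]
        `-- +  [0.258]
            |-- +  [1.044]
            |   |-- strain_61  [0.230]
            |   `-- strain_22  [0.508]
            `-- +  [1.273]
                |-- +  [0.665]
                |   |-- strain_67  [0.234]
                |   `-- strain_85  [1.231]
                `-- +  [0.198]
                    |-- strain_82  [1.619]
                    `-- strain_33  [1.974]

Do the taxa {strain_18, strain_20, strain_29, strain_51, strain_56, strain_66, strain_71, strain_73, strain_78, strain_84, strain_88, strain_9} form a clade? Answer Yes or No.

The MRCA of the listed taxa is the root, so the smallest clade containing them is the whole tree.
That clade also contains strain_22, strain_26, strain_33, strain_40, strain_47, strain_61, strain_67, strain_70, strain_82, strain_85, which are not in the proposed group, so the group is not monophyletic.

No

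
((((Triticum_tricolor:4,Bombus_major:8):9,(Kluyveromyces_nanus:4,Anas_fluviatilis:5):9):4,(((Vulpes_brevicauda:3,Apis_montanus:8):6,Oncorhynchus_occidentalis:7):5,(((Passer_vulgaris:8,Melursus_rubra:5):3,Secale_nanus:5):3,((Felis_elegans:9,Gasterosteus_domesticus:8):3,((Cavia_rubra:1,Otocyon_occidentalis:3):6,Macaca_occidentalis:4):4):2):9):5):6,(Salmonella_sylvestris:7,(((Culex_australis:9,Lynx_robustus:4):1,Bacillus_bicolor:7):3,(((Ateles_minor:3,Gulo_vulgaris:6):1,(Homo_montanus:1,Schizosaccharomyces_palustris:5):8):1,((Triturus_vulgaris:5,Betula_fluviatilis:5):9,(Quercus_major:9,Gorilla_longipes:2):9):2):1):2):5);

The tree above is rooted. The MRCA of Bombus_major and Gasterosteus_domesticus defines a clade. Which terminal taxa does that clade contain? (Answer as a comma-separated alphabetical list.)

Tracing Bombus_major: it sits inside (Triticum_tricolor,Bombus_major).
Tracing Gasterosteus_domesticus: it sits inside (Felis_elegans,Gasterosteus_domesticus).
The smallest clade enclosing both is (((Triticum_tricolor,Bombus_major),(Kluyveromyces_nanus,Anas_fluviatilis)),(((Vulpes_brevicauda,Apis_montanus),Oncorhynchus_occidentalis),(((Passer_vulgaris,Melursus_rubra),Secale_nanus),((Felis_elegans,Gasterosteus_domesticus),((Cavia_rubra,Otocyon_occidentalis),Macaca_occidentalis))))); the answer is its 15 terminal taxa in alphabetical order.

Anas_fluviatilis, Apis_montanus, Bombus_major, Cavia_rubra, Felis_elegans, Gasterosteus_domesticus, Kluyveromyces_nanus, Macaca_occidentalis, Melursus_rubra, Oncorhynchus_occidentalis, Otocyon_occidentalis, Passer_vulgaris, Secale_nanus, Triticum_tricolor, Vulpes_brevicauda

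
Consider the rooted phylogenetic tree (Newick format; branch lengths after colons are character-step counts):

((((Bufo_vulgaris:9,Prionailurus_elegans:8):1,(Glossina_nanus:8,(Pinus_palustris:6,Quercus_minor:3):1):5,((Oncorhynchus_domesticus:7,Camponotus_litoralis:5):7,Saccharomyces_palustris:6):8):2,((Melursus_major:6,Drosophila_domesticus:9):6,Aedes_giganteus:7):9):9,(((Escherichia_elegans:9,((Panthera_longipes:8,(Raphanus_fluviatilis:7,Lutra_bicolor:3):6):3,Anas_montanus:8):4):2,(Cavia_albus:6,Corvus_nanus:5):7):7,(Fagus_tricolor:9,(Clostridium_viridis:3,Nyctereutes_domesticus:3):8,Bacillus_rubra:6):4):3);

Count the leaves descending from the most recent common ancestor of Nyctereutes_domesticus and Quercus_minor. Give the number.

22

The MRCA of Nyctereutes_domesticus and Quercus_minor is the root, so the clade is the entire tree.
That clade contains 22 terminal taxa: Aedes_giganteus, Anas_montanus, Bacillus_rubra, Bufo_vulgaris, Camponotus_litoralis, Cavia_albus, Clostridium_viridis, Corvus_nanus, Drosophila_domesticus, Escherichia_elegans, Fagus_tricolor, Glossina_nanus, Lutra_bicolor, Melursus_major, Nyctereutes_domesticus, Oncorhynchus_domesticus, Panthera_longipes, Pinus_palustris, Prionailurus_elegans, Quercus_minor, Raphanus_fluviatilis, Saccharomyces_palustris.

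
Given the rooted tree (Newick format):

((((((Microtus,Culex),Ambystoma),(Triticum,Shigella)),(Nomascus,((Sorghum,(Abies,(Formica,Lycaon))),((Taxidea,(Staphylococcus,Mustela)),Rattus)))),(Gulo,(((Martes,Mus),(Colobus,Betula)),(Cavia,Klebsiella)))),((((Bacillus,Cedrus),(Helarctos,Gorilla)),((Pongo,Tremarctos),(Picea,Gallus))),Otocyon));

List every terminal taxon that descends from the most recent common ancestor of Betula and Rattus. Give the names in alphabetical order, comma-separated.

Abies, Ambystoma, Betula, Cavia, Colobus, Culex, Formica, Gulo, Klebsiella, Lycaon, Martes, Microtus, Mus, Mustela, Nomascus, Rattus, Shigella, Sorghum, Staphylococcus, Taxidea, Triticum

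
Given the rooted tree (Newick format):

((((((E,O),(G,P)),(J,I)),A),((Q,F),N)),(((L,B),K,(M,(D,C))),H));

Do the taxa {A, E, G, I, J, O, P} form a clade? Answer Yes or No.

Yes

The most recent common ancestor of these taxa subtends ((((E,O),(G,P)),(J,I)),A).
That clade has exactly 7 tips — every listed taxon and nothing else — so the group is monophyletic.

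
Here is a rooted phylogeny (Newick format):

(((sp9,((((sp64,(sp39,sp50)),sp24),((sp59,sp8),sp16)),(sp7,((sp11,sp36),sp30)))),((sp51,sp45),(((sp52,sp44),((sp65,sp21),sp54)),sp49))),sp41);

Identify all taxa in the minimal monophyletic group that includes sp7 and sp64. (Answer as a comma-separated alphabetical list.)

sp11, sp16, sp24, sp30, sp36, sp39, sp50, sp59, sp64, sp7, sp8

Tracing sp7: it sits inside (sp7,((sp11,sp36),sp30)).
Tracing sp64: it sits inside (sp64,(sp39,sp50)).
The smallest clade enclosing both is ((((sp64,(sp39,sp50)),sp24),((sp59,sp8),sp16)),(sp7,((sp11,sp36),sp30))); the answer is its 11 terminal taxa in alphabetical order.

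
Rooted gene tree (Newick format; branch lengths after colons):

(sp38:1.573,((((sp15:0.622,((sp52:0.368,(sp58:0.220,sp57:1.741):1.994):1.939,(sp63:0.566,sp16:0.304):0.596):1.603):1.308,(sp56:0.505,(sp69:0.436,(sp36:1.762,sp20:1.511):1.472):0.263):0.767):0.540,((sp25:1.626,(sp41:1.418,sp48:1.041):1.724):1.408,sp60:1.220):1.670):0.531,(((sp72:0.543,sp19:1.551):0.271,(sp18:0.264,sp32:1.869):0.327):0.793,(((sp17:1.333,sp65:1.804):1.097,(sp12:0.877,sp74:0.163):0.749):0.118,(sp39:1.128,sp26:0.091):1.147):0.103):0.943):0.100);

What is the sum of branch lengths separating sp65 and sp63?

9.209

The path runs sp65 → … → MRCA → … → sp63; the MRCA is the node subtending ((((sp15,((sp52,(sp58,sp57)),(sp63,sp16))),(sp56,(sp69,(sp36,sp20)))),((sp25,(sp41,sp48)),sp60)),(((sp72,sp19),(sp18,sp32)),(((sp17,sp65),(sp12,sp74)),(sp39,sp26)))).
Branch lengths along that path: 1.804 + 1.097 + 0.118 + 0.103 + 0.943 + 0.531 + 0.540 + 1.308 + 1.603 + 0.596 + 0.566 = 9.209.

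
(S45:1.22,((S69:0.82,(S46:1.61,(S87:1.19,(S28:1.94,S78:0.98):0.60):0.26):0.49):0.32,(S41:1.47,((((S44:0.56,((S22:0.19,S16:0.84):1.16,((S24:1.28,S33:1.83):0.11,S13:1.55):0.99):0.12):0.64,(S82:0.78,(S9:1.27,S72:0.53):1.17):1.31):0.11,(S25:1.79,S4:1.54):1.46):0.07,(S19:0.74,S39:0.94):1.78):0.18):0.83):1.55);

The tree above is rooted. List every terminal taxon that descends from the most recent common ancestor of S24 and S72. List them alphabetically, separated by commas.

S13, S16, S22, S24, S33, S44, S72, S82, S9

Tracing S24: it sits inside (S24,S33).
Tracing S72: it sits inside (S9,S72).
The smallest clade enclosing both is ((S44,((S22,S16),((S24,S33),S13))),(S82,(S9,S72))); the answer is its 9 terminal taxa in alphabetical order.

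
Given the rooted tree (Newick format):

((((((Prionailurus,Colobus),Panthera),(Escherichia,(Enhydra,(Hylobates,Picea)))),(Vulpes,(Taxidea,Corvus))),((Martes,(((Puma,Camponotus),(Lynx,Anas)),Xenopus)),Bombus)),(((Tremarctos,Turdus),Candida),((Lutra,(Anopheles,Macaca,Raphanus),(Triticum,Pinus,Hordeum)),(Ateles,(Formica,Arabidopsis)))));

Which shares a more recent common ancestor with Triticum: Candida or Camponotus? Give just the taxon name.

The MRCA of Triticum and Candida subtends (((Tremarctos,Turdus),Candida),((Lutra,(Anopheles,Macaca,Raphanus),(Triticum,Pinus,Hordeum)),(Ateles,(Formica,Arabidopsis)))) (13 taxa).
The MRCA of Triticum and Camponotus is the root, subtending the entire tree (30 taxa).
The first is nested inside the second, so Triticum shares a more recent common ancestor with Candida.

Candida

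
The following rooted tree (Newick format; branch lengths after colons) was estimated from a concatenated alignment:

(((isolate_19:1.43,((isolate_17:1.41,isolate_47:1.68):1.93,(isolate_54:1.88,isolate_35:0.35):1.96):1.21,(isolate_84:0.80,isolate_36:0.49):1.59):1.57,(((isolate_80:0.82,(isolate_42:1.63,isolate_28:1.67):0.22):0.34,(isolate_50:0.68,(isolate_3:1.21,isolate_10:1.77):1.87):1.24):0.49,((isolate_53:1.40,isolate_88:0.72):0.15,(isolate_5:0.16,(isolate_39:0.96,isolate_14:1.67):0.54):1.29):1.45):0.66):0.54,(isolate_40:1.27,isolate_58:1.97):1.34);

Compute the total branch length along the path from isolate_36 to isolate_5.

7.21

The path runs isolate_36 → … → MRCA → … → isolate_5; the MRCA is the node subtending ((isolate_19,((isolate_17,isolate_47),(isolate_54,isolate_35)),(isolate_84,isolate_36)),(((isolate_80,(isolate_42,isolate_28)),(isolate_50,(isolate_3,isolate_10))),((isolate_53,isolate_88),(isolate_5,(isolate_39,isolate_14))))).
Branch lengths along that path: 0.49 + 1.59 + 1.57 + 0.66 + 1.45 + 1.29 + 0.16 = 7.21.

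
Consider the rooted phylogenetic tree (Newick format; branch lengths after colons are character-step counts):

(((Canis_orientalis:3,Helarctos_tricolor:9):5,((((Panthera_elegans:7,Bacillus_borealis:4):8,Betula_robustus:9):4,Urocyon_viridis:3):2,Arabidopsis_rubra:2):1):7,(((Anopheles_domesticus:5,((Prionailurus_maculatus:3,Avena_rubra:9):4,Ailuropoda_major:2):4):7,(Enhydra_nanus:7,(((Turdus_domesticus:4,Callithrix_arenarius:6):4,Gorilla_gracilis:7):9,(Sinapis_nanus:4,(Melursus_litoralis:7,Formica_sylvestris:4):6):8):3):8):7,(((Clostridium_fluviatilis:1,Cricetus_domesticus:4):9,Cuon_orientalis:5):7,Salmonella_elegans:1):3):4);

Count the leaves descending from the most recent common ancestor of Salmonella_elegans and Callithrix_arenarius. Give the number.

15

The MRCA of Salmonella_elegans and Callithrix_arenarius is the node subtending (((Anopheles_domesticus,((Prionailurus_maculatus,Avena_rubra),Ailuropoda_major)),(Enhydra_nanus,(((Turdus_domesticus,Callithrix_arenarius),Gorilla_gracilis),(Sinapis_nanus,(Melursus_litoralis,Formica_sylvestris))))),(((Clostridium_fluviatilis,Cricetus_domesticus),Cuon_orientalis),Salmonella_elegans)).
That clade contains 15 terminal taxa: Ailuropoda_major, Anopheles_domesticus, Avena_rubra, Callithrix_arenarius, Clostridium_fluviatilis, Cricetus_domesticus, Cuon_orientalis, Enhydra_nanus, Formica_sylvestris, Gorilla_gracilis, Melursus_litoralis, Prionailurus_maculatus, Salmonella_elegans, Sinapis_nanus, Turdus_domesticus.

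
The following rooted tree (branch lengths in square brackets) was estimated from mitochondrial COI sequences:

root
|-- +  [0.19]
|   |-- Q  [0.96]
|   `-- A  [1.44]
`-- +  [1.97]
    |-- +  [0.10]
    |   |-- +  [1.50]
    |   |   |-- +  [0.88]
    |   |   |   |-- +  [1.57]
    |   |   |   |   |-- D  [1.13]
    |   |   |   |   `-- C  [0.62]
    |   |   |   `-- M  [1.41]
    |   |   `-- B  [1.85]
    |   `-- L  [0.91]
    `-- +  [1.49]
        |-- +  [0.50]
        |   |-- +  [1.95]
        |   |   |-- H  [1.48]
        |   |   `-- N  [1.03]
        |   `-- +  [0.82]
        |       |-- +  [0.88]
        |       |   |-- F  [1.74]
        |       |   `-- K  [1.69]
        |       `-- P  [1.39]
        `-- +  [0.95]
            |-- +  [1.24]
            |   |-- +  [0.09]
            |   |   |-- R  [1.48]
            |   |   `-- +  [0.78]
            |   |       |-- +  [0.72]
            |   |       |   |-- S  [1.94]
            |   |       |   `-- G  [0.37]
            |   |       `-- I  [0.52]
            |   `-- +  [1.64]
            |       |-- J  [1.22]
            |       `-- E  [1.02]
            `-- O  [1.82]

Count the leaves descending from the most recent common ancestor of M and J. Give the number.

17

The MRCA of M and J is the node subtending (((((D,C),M),B),L),(((H,N),((F,K),P)),(((R,((S,G),I)),(J,E)),O))).
That clade contains 17 terminal taxa: B, C, D, E, F, G, H, I, J, K, L, M, N, O, P, R, S.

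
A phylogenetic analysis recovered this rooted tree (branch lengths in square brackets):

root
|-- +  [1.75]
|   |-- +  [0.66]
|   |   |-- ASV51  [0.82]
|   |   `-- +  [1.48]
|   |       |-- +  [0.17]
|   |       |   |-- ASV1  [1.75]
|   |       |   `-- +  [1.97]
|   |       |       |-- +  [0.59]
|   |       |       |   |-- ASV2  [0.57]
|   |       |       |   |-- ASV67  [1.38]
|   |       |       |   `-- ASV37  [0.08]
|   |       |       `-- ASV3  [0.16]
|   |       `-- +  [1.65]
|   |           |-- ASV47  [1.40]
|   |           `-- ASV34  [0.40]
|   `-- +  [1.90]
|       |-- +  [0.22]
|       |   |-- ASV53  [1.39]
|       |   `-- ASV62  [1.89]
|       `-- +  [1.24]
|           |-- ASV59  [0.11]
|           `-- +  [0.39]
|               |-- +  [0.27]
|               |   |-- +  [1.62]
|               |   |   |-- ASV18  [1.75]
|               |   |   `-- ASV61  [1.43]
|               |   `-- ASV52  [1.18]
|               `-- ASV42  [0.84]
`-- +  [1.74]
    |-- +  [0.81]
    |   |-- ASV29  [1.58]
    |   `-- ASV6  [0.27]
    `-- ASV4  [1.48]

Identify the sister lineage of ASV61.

ASV61 attaches to the tree at the node subtending (ASV18,ASV61).
The other lineage descending from that same node — the sister group — is the single tip ASV18.

ASV18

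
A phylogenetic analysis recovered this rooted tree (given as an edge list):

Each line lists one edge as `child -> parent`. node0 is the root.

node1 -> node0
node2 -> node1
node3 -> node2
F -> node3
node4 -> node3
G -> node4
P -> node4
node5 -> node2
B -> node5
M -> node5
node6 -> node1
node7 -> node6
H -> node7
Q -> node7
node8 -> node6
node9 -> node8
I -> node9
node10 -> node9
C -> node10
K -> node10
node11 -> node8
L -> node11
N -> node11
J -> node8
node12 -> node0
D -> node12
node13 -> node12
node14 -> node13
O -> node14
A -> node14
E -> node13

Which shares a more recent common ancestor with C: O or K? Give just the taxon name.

The MRCA of C and K subtends (C,K) (2 taxa).
The MRCA of C and O is the root, subtending the entire tree (17 taxa).
The first is nested inside the second, so C shares a more recent common ancestor with K.

K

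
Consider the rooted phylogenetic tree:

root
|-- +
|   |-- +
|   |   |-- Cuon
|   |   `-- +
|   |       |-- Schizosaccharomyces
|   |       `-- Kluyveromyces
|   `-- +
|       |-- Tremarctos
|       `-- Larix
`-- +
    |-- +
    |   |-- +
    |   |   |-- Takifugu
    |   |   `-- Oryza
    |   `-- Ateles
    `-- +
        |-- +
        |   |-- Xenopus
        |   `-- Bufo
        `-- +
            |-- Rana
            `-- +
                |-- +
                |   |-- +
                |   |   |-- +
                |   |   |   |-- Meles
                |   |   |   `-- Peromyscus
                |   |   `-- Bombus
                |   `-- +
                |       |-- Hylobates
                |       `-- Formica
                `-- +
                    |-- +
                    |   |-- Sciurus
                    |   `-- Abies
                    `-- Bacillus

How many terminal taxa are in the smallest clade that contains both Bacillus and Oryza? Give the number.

14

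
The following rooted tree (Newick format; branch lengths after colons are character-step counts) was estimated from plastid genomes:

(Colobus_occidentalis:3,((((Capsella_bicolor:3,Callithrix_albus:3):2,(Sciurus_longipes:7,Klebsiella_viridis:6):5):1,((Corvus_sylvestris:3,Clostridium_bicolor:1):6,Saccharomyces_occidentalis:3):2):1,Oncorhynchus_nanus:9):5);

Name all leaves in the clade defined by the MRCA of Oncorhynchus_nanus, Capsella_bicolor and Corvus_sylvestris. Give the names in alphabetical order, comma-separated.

Tracing Oncorhynchus_nanus: it sits inside ((((Capsella_bicolor,Callithrix_albus),(Sciurus_longipes,Klebsiella_viridis)),((Corvus_sylvestris,Clostridium_bicolor),Saccharomyces_occidentalis)),Oncorhynchus_nanus).
Tracing Capsella_bicolor: it sits inside (Capsella_bicolor,Callithrix_albus).
Tracing Corvus_sylvestris: it sits inside (Corvus_sylvestris,Clostridium_bicolor).
The smallest clade enclosing all 3 is ((((Capsella_bicolor,Callithrix_albus),(Sciurus_longipes,Klebsiella_viridis)),((Corvus_sylvestris,Clostridium_bicolor),Saccharomyces_occidentalis)),Oncorhynchus_nanus); the answer is its 8 terminal taxa in alphabetical order.

Callithrix_albus, Capsella_bicolor, Clostridium_bicolor, Corvus_sylvestris, Klebsiella_viridis, Oncorhynchus_nanus, Saccharomyces_occidentalis, Sciurus_longipes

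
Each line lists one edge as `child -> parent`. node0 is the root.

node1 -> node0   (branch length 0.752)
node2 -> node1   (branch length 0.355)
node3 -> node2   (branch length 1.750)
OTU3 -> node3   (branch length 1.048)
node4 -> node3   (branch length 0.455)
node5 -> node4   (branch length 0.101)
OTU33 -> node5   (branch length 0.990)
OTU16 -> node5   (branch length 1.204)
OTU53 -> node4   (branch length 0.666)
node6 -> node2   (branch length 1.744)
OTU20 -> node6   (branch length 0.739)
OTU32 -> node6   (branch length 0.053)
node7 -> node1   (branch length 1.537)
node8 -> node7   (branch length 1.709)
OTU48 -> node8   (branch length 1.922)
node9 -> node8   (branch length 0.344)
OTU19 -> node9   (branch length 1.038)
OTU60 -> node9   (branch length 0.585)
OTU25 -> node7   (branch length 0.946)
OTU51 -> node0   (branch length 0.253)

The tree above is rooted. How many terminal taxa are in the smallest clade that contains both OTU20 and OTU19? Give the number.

10

The MRCA of OTU20 and OTU19 is the node subtending (((OTU3,((OTU33,OTU16),OTU53)),(OTU20,OTU32)),((OTU48,(OTU19,OTU60)),OTU25)).
That clade contains 10 terminal taxa: OTU16, OTU19, OTU20, OTU25, OTU3, OTU32, OTU33, OTU48, OTU53, OTU60.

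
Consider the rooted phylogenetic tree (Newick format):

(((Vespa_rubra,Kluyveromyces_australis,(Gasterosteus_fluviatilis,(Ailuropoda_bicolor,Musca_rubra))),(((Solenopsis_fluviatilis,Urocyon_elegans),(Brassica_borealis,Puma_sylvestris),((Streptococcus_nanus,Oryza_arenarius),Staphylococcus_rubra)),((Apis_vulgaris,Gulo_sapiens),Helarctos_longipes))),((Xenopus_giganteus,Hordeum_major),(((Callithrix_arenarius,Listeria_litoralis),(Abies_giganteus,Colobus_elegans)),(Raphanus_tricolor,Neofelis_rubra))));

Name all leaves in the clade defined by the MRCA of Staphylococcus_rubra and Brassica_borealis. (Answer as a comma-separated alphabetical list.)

Brassica_borealis, Oryza_arenarius, Puma_sylvestris, Solenopsis_fluviatilis, Staphylococcus_rubra, Streptococcus_nanus, Urocyon_elegans

Tracing Staphylococcus_rubra: it sits inside ((Streptococcus_nanus,Oryza_arenarius),Staphylococcus_rubra).
Tracing Brassica_borealis: it sits inside (Brassica_borealis,Puma_sylvestris).
The smallest clade enclosing both is ((Solenopsis_fluviatilis,Urocyon_elegans),(Brassica_borealis,Puma_sylvestris),((Streptococcus_nanus,Oryza_arenarius),Staphylococcus_rubra)); the answer is its 7 terminal taxa in alphabetical order.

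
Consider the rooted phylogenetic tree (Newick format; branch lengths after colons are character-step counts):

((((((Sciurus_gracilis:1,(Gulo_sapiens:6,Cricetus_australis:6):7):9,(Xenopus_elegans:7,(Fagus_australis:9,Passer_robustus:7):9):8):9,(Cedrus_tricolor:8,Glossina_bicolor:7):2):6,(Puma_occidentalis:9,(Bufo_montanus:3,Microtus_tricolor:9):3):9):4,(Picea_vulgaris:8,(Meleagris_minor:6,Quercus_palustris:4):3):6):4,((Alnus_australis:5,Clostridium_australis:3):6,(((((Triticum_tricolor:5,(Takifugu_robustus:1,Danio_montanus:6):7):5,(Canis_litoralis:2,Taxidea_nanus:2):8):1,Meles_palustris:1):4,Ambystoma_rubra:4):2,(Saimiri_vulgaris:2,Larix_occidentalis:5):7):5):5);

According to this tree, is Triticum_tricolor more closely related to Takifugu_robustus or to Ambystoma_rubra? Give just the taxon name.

The MRCA of Triticum_tricolor and Takifugu_robustus subtends (Triticum_tricolor,(Takifugu_robustus,Danio_montanus)) (3 taxa).
The MRCA of Triticum_tricolor and Ambystoma_rubra subtends ((((Triticum_tricolor,(Takifugu_robustus,Danio_montanus)),(Canis_litoralis,Taxidea_nanus)),Meles_palustris),Ambystoma_rubra) (7 taxa).
The first is nested inside the second, so Triticum_tricolor shares a more recent common ancestor with Takifugu_robustus.

Takifugu_robustus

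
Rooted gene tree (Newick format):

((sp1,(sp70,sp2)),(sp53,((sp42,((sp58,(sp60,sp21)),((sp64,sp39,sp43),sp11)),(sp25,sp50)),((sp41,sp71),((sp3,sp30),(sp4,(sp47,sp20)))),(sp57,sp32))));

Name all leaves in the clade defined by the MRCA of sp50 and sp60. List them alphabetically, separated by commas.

sp11, sp21, sp25, sp39, sp42, sp43, sp50, sp58, sp60, sp64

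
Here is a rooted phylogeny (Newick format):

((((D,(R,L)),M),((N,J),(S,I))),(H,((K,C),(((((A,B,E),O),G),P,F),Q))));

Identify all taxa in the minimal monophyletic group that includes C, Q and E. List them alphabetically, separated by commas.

A, B, C, E, F, G, K, O, P, Q

Tracing C: it sits inside (K,C).
Tracing Q: it sits inside (((((A,B,E),O),G),P,F),Q).
Tracing E: it sits inside (A,B,E).
The smallest clade enclosing all 3 is ((K,C),(((((A,B,E),O),G),P,F),Q)); the answer is its 10 terminal taxa in alphabetical order.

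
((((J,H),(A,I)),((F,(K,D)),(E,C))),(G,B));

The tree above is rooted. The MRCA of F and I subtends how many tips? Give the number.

The MRCA of F and I is the node subtending (((J,H),(A,I)),((F,(K,D)),(E,C))).
That clade contains 9 terminal taxa: A, C, D, E, F, H, I, J, K.

9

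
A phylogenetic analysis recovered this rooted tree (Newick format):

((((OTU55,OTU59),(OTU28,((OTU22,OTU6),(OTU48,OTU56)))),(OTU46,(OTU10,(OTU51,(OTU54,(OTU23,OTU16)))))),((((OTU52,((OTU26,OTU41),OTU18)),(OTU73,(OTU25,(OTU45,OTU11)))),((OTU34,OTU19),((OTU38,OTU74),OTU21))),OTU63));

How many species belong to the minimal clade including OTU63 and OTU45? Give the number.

14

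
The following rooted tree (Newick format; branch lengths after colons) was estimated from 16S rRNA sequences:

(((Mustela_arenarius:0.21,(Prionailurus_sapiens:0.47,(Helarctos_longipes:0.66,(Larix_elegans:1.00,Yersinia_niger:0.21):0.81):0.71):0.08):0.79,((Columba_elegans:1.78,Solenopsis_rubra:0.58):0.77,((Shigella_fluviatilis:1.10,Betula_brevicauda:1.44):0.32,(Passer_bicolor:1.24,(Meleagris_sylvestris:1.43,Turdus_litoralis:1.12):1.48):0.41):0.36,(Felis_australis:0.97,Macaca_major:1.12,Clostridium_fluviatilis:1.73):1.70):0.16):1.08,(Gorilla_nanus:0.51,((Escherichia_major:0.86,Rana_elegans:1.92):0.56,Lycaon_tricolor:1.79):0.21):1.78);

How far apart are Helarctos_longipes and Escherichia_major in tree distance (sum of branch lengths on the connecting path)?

6.73

The path runs Helarctos_longipes → … → MRCA → … → Escherichia_major; the MRCA is the root of the tree.
Branch lengths along that path: 0.66 + 0.71 + 0.08 + 0.79 + 1.08 + 1.78 + 0.21 + 0.56 + 0.86 = 6.73.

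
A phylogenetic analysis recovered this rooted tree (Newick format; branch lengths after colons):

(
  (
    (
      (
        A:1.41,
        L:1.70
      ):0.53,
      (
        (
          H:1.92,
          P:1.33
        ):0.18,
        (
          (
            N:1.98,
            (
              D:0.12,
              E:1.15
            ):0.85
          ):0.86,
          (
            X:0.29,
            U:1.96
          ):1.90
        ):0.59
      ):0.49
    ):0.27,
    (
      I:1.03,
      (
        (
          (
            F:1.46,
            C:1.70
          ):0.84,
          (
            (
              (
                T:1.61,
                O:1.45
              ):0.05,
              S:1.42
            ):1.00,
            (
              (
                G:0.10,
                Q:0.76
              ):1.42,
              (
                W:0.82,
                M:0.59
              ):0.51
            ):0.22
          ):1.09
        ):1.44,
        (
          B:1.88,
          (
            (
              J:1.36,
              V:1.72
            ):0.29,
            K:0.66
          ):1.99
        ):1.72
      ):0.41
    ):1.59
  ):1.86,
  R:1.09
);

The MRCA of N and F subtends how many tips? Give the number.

23

The MRCA of N and F is the node subtending (((A,L),((H,P),((N,(D,E)),(X,U)))),(I,(((F,C),(((T,O),S),((G,Q),(W,M)))),(B,((J,V),K))))).
That clade contains 23 terminal taxa: A, B, C, D, E, F, G, H, I, J, K, L, M, N, O, P, Q, S, T, U, V, W, X.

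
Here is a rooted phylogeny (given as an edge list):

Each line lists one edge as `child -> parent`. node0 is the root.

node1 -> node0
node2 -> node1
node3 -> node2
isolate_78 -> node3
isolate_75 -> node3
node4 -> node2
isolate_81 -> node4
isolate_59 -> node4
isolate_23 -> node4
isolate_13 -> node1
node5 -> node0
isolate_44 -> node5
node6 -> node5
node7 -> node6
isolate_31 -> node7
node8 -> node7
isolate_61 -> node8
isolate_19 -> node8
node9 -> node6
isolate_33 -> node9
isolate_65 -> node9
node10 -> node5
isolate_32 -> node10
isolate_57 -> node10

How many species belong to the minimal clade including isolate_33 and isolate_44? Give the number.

8

The MRCA of isolate_33 and isolate_44 is the node subtending (isolate_44,((isolate_31,(isolate_61,isolate_19)),(isolate_33,isolate_65)),(isolate_32,isolate_57)).
That clade contains 8 terminal taxa: isolate_19, isolate_31, isolate_32, isolate_33, isolate_44, isolate_57, isolate_61, isolate_65.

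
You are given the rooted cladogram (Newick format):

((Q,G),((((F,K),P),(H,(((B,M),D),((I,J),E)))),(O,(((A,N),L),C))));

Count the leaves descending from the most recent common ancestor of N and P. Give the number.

The MRCA of N and P is the node subtending ((((F,K),P),(H,(((B,M),D),((I,J),E)))),(O,(((A,N),L),C))).
That clade contains 15 terminal taxa: A, B, C, D, E, F, H, I, J, K, L, M, N, O, P.

15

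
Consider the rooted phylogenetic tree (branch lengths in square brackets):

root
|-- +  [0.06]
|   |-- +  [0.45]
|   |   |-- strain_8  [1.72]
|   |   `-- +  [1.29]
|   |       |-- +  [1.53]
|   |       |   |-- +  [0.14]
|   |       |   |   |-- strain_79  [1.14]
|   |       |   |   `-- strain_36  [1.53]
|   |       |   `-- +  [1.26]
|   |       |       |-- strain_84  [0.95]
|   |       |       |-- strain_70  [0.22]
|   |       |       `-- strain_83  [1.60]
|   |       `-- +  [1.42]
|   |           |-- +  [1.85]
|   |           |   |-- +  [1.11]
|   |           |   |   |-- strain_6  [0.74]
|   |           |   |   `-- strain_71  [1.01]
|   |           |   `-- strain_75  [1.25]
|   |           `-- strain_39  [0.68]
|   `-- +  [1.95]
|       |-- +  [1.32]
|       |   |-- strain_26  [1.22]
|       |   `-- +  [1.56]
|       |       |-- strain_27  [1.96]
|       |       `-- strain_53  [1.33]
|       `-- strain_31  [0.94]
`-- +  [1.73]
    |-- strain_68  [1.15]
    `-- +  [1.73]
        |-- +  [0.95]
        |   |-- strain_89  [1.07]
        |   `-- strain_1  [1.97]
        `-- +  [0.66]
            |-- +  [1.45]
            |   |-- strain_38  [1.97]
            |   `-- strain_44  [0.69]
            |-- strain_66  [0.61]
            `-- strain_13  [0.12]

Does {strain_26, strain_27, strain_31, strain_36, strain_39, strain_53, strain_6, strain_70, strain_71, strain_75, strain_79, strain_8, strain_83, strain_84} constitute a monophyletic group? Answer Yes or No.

The most recent common ancestor of these taxa subtends ((strain_8,(((strain_79,strain_36),(strain_84,strain_70,strain_83)),(((strain_6,strain_71),strain_75),strain_39))),((strain_26,(strain_27,strain_53)),strain_31)).
That clade has exactly 14 tips — every listed taxon and nothing else — so the group is monophyletic.

Yes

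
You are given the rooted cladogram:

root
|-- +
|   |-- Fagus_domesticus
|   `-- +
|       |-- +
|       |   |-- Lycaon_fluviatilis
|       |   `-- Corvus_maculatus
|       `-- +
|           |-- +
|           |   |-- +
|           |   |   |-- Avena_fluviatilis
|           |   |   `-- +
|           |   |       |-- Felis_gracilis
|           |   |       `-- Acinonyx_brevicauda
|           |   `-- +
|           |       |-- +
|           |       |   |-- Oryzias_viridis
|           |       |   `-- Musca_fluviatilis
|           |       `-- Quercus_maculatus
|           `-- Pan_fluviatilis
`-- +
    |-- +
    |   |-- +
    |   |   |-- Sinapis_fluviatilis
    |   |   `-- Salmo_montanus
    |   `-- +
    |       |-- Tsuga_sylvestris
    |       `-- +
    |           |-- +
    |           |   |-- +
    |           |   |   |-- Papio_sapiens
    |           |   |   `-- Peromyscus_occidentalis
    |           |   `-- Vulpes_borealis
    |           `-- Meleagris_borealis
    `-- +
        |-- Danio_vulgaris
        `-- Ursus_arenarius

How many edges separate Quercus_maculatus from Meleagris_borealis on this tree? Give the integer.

11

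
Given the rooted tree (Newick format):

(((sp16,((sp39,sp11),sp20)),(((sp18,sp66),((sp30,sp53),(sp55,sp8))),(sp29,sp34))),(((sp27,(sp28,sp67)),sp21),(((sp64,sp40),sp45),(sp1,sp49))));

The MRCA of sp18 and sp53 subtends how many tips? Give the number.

6

The MRCA of sp18 and sp53 is the node subtending ((sp18,sp66),((sp30,sp53),(sp55,sp8))).
That clade contains 6 terminal taxa: sp18, sp30, sp53, sp55, sp66, sp8.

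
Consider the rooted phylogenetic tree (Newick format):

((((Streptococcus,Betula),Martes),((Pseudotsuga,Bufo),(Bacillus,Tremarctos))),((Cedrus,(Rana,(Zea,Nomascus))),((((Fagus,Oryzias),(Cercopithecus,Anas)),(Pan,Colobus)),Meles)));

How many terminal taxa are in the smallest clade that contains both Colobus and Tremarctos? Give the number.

The MRCA of Colobus and Tremarctos is the root, so the clade is the entire tree.
That clade contains 18 terminal taxa: Anas, Bacillus, Betula, Bufo, Cedrus, Cercopithecus, Colobus, Fagus, Martes, Meles, Nomascus, Oryzias, Pan, Pseudotsuga, Rana, Streptococcus, Tremarctos, Zea.

18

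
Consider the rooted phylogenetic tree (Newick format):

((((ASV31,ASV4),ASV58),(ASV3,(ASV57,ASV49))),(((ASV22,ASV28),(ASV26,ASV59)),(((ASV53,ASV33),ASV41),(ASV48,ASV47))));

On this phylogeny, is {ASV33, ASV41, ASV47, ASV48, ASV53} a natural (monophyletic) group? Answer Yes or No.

The most recent common ancestor of these taxa subtends (((ASV53,ASV33),ASV41),(ASV48,ASV47)).
That clade has exactly 5 tips — every listed taxon and nothing else — so the group is monophyletic.

Yes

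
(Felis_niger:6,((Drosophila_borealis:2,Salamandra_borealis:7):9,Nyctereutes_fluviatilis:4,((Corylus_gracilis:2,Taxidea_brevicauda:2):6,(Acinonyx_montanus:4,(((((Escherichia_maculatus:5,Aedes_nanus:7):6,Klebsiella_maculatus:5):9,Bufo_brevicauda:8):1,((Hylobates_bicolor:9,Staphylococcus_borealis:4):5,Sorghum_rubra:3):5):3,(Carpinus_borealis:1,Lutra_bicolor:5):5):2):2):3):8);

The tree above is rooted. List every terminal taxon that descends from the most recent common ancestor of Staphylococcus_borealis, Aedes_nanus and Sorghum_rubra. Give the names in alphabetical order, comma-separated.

Aedes_nanus, Bufo_brevicauda, Escherichia_maculatus, Hylobates_bicolor, Klebsiella_maculatus, Sorghum_rubra, Staphylococcus_borealis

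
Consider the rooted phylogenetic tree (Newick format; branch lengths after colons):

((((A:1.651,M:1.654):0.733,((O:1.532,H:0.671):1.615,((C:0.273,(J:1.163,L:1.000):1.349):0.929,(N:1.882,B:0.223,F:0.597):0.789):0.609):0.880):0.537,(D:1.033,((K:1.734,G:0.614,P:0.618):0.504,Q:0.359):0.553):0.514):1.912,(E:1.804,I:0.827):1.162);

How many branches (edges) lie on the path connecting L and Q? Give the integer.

The MRCA of L and Q is the node subtending (((A,M),((O,H),((C,(J,L)),(N,B,F)))),(D,((K,G,P),Q))).
From L up to that node: 6 branches. From Q up to the same node: 3 branches. Total: 6 + 3 = 9.

9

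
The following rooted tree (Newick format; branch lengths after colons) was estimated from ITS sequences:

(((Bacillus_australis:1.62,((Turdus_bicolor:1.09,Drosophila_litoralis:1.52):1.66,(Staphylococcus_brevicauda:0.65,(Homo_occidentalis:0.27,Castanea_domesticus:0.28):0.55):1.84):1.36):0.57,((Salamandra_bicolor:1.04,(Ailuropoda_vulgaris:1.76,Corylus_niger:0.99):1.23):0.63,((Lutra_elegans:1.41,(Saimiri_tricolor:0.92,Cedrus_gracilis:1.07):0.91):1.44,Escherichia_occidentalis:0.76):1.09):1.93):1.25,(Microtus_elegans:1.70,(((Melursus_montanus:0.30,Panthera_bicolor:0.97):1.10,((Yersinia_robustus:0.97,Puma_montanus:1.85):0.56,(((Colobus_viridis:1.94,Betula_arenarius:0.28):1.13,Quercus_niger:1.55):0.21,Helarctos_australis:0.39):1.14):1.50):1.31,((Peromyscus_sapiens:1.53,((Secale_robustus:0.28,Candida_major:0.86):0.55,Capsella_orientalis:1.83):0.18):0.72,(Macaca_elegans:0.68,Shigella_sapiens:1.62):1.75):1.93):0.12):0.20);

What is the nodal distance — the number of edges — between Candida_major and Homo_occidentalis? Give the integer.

13

The MRCA of Candida_major and Homo_occidentalis is the root of the tree.
From Candida_major up to that node: 7 branches. From Homo_occidentalis up to the same node: 6 branches. Total: 7 + 6 = 13.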